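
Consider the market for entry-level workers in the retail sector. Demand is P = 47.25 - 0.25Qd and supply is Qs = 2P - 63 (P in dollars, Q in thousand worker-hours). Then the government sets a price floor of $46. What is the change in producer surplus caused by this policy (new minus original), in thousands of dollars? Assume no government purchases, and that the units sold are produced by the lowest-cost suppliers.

Rearranging demand gives Qd = 189 - 4P. In a free market, 189 - 4P = 2P - 63 gives the equilibrium P* = 42, Q* = 21.
Since 46 > 42, the floor is binding.
At P = 46: Qd = 189 - 4·46 = 5 and Qs = 2·46 - 63 = 29.
Producer surplus without the control is ½ · (42 - 31.5) · 21 = 110.25.
With the floor, 5 units are sold at 46. The supply price at Q = 5 is 34, so PS = ½ · [(46 - 31.5) + (46 - 34)] · 5 = 66.25.
Change in producer surplus = 66.25 - 110.25 = -44.

-44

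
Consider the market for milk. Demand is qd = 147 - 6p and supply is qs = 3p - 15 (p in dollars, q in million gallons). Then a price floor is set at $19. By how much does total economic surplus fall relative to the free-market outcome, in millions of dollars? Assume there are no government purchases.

9

Setting quantity demanded equal to quantity supplied, 147 - 6p = 3p - 15, gives p* = 18 and q* = 39.
Because the floor (19) lies above the market-clearing price, it is binding.
At p = 19: qd = 147 - 6·19 = 33 and qs = 3·19 - 15 = 42.
Quantity traded falls to 33. At q = 33 the demand price is (147 - 33)/6 = 19 and the supply price is (15 + 33)/3 = 16.
Deadweight loss = ½ · (19 - 16) · (39 - 33) = ½ · 3 · 6 = 9.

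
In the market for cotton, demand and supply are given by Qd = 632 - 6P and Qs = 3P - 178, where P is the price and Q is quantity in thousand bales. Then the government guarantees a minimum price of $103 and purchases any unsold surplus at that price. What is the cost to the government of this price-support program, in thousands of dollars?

Without the control the market clears where 632 - 6P = 3P - 178, i.e. P* = 90 and Q* = 92.
Since 103 > 90, the floor is binding.
At P = 103: Qd = 632 - 6·103 = 14 and Qs = 3·103 - 178 = 131.
Surplus = Qs - Qd = 117.
Government expenditure = surplus × support price = 117 × 103 = 12051.

12051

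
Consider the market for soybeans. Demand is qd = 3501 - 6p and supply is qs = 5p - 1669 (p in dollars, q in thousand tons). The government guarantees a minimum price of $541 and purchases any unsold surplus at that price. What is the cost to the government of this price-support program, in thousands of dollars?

422521

In a free market, 3501 - 6p = 5p - 1669 gives the equilibrium p* = 470, q* = 681.
The floor of 541 is above the equilibrium price 470, so it binds.
At p = 541: qd = 3501 - 6·541 = 255 and qs = 5·541 - 1669 = 1036.
Surplus = qs - qd = 781.
Government expenditure = surplus × support price = 781 × 541 = 422521.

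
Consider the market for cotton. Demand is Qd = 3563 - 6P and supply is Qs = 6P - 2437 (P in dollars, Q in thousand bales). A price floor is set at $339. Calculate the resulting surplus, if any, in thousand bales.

Equilibrium: 3563 - 6P = 6P - 2437, so 6000 = 12P and P* = 500, Q* = 563.
Since 339 is below P* = 500, the floor does not bind and the free-market outcome prevails.
Since the control does not bind, there is no surplus.

0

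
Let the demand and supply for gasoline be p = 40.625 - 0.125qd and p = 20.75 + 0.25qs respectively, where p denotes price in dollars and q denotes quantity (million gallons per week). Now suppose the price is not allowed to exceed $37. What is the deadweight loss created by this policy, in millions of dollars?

0

Rearranging demand gives qd = 325 - 8p; rearranging supply gives qs = 4p - 83. In a free market, 325 - 8p = 4p - 83 gives the equilibrium p* = 34, q* = 53.
The ceiling of 37 is above the equilibrium price 34, so it is not binding; the market clears at p* = 34, q* = 53.
Since the control does not bind, no trades are prevented and deadweight loss is zero.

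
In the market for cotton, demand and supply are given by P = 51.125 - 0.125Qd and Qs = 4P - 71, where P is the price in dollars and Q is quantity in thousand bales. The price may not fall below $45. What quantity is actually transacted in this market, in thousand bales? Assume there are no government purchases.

49

Rearranging demand gives Qd = 409 - 8P. In a free market, 409 - 8P = 4P - 71 gives the equilibrium P* = 40, Q* = 89.
Because the floor (45) lies above the market-clearing price, it is binding.
At P = 45: Qd = 409 - 8·45 = 49 and Qs = 4·45 - 71 = 109.
The quantity actually transacted is the short side, demand: 49.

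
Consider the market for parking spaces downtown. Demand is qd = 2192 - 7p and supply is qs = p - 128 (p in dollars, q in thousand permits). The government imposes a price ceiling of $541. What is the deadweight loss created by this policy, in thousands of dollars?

In a free market, 2192 - 7p = p - 128 gives the equilibrium p* = 290, q* = 162.
Since 541 is above p* = 290, the ceiling does not bind and the free-market outcome prevails.
Since the control does not bind, no trades are prevented and deadweight loss is zero.

0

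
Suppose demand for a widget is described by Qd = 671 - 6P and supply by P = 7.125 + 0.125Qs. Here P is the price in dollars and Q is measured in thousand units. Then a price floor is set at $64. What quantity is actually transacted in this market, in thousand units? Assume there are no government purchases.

287

Rearranging supply gives Qs = 8P - 57. Setting quantity demanded equal to quantity supplied, 671 - 6P = 8P - 57, gives P* = 52 and Q* = 359.
Since 64 > 52, the floor is binding.
At P = 64: Qd = 671 - 6·64 = 287 and Qs = 8·64 - 57 = 455.
The quantity actually transacted is the short side, demand: 287.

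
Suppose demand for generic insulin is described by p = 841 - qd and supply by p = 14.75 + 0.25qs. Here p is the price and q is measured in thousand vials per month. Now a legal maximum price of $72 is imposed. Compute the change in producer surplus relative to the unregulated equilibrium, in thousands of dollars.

Rearranging demand gives qd = 841 - p; rearranging supply gives qs = 4p - 59. Without the control the market clears where 841 - p = 4p - 59, i.e. p* = 180 and q* = 661.
The ceiling of 72 is below the equilibrium price 180, so it binds.
At p = 72: qd = 841 - 72 = 769 and qs = 4·72 - 59 = 229.
Producer surplus without the control is ½ · (180 - 14.75) · 661 = 54615.125.
With the ceiling, producers sell 229 units at 72, so PS = ½ · (72 - 14.75) · 229 = 6555.125.
Change in producer surplus = 6555.125 - 54615.125 = -48060.

-48060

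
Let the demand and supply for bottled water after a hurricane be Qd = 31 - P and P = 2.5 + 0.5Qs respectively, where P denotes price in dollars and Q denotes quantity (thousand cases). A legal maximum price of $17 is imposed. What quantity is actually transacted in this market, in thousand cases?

19

Rearranging supply gives Qs = 2P - 5. Without the control the market clears where 31 - P = 2P - 5, i.e. P* = 12 and Q* = 19.
The ceiling of 17 is above the equilibrium price 12, so it is not binding; the market clears at P* = 12, Q* = 19.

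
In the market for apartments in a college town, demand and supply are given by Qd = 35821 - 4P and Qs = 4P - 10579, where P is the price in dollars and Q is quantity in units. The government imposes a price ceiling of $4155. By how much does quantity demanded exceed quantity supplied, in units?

In a free market, 35821 - 4P = 4P - 10579 gives the equilibrium P* = 5800, Q* = 12621.
Since 4155 < 5800, the ceiling is binding.
At P = 4155: Qd = 35821 - 4·4155 = 19201 and Qs = 4·4155 - 10579 = 6041.
Shortage = Qd - Qs = 19201 - 6041 = 13160.

13160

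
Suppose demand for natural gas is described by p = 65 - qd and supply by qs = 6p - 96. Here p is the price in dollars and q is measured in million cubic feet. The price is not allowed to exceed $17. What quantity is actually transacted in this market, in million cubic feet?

Rearranging demand gives qd = 65 - p. Equilibrium: 65 - p = 6p - 96, so 161 = 7p and p* = 23, q* = 42.
Because the ceiling (17) lies below the market-clearing price, it is binding.
At p = 17: qd = 65 - 17 = 48 and qs = 6·17 - 96 = 6.
The quantity actually transacted is the short side, supply: 6.

6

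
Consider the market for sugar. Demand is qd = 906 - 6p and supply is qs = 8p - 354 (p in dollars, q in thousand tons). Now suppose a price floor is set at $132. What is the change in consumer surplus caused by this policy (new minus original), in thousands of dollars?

-10080

Setting quantity demanded equal to quantity supplied, 906 - 6p = 8p - 354, gives p* = 90 and q* = 366.
The floor of 132 is above the equilibrium price 90, so it binds.
At p = 132: qd = 906 - 6·132 = 114 and qs = 8·132 - 354 = 702.
Consumer surplus without the control is ½ · (151 - 90) · 366 = 11163.
With the floor, consumers buy 114 units at 132, so CS = ½ · (151 - 132) · 114 = 1083.
Change in consumer surplus = 1083 - 11163 = -10080.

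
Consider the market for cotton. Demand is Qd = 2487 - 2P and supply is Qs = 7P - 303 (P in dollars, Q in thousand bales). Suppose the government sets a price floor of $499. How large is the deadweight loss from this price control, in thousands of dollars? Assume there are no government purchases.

Equilibrium: 2487 - 2P = 7P - 303, so 2790 = 9P and P* = 310, Q* = 1867.
The floor of 499 is above the equilibrium price 310, so it binds.
At P = 499: Qd = 2487 - 2·499 = 1489 and Qs = 7·499 - 303 = 3190.
Quantity traded falls to 1489. At Q = 1489 the demand price is (2487 - 1489)/2 = 499 and the supply price is (303 + 1489)/7 = 256.
Deadweight loss = ½ · (499 - 256) · (1867 - 1489) = ½ · 243 · 378 = 45927.

45927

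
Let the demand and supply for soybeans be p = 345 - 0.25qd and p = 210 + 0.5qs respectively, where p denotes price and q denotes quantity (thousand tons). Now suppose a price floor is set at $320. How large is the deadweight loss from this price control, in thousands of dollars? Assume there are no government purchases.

Rearranging demand gives qd = 1380 - 4p; rearranging supply gives qs = 2p - 420. Without the control the market clears where 1380 - 4p = 2p - 420, i.e. p* = 300 and q* = 180.
Because the floor (320) lies above the market-clearing price, it is binding.
At p = 320: qd = 1380 - 4·320 = 100 and qs = 2·320 - 420 = 220.
Quantity traded falls to 100. At q = 100 the demand price is (1380 - 100)/4 = 320 and the supply price is (420 + 100)/2 = 260.
Deadweight loss = ½ · (320 - 260) · (180 - 100) = ½ · 60 · 80 = 2400.

2400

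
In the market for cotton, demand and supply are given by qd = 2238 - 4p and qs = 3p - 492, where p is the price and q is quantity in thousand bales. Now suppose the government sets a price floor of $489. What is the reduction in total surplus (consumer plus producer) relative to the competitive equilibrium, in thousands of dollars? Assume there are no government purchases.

Without the control the market clears where 2238 - 4p = 3p - 492, i.e. p* = 390 and q* = 678.
Since 489 > 390, the floor is binding.
At p = 489: qd = 2238 - 4·489 = 282 and qs = 3·489 - 492 = 975.
Quantity traded falls to 282. At q = 282 the demand price is (2238 - 282)/4 = 489 and the supply price is (492 + 282)/3 = 258.
Deadweight loss = ½ · (489 - 258) · (678 - 282) = ½ · 231 · 396 = 45738.

45738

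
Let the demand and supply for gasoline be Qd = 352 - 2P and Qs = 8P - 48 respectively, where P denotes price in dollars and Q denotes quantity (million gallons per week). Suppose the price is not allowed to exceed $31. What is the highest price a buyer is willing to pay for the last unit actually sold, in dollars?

76

Setting quantity demanded equal to quantity supplied, 352 - 2P = 8P - 48, gives P* = 40 and Q* = 272.
Because the ceiling (31) lies below the market-clearing price, it is binding.
At P = 31: Qd = 352 - 2·31 = 290 and Qs = 8·31 - 48 = 200.
Only 200 units reach the market. On the demand curve, the marginal buyer's willingness to pay at Q = 200 is (352 - 200)/2 = 76.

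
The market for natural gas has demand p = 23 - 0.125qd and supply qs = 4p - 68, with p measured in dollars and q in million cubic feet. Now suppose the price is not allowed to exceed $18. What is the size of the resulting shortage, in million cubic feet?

Rearranging demand gives qd = 184 - 8p. Setting quantity demanded equal to quantity supplied, 184 - 8p = 4p - 68, gives p* = 21 and q* = 16.
The ceiling of 18 is below the equilibrium price 21, so it binds.
At p = 18: qd = 184 - 8·18 = 40 and qs = 4·18 - 68 = 4.
Shortage = qd - qs = 40 - 4 = 36.

36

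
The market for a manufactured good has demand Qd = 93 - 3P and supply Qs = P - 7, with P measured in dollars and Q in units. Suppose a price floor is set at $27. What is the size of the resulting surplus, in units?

In a free market, 93 - 3P = P - 7 gives the equilibrium P* = 25, Q* = 18.
Since 27 > 25, the floor is binding.
At P = 27: Qd = 93 - 3·27 = 12 and Qs = 27 - 7 = 20.
Surplus = Qs - Qd = 20 - 12 = 8.

8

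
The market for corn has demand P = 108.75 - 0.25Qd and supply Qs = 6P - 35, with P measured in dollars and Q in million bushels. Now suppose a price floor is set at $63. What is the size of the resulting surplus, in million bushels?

160

Rearranging demand gives Qd = 435 - 4P. Without the control the market clears where 435 - 4P = 6P - 35, i.e. P* = 47 and Q* = 247.
Since 63 > 47, the floor is binding.
At P = 63: Qd = 435 - 4·63 = 183 and Qs = 6·63 - 35 = 343.
Surplus = Qs - Qd = 343 - 183 = 160.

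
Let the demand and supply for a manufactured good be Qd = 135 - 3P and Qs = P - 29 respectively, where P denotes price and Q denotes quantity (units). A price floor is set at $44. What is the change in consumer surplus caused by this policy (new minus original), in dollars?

-22.5

Without the control the market clears where 135 - 3P = P - 29, i.e. P* = 41 and Q* = 12.
Because the floor (44) lies above the market-clearing price, it is binding.
At P = 44: Qd = 135 - 3·44 = 3 and Qs = 44 - 29 = 15.
Consumer surplus without the control is ½ · (45 - 41) · 12 = 24.
With the floor, consumers buy 3 units at 44, so CS = ½ · (45 - 44) · 3 = 1.5.
Change in consumer surplus = 1.5 - 24 = -22.5.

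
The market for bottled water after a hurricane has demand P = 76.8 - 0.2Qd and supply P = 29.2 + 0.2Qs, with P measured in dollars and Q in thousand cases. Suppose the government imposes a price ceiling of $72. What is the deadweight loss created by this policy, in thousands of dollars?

Rearranging demand gives Qd = 384 - 5P; rearranging supply gives Qs = 5P - 146. Setting quantity demanded equal to quantity supplied, 384 - 5P = 5P - 146, gives P* = 53 and Q* = 119.
The ceiling of 72 is above the equilibrium price 53, so it is not binding; the market clears at P* = 53, Q* = 119.
Since the control does not bind, no trades are prevented and deadweight loss is zero.

0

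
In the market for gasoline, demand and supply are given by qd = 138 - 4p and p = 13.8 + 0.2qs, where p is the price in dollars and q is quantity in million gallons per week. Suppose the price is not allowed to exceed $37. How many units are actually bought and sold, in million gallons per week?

46

Rearranging supply gives qs = 5p - 69. Setting quantity demanded equal to quantity supplied, 138 - 4p = 5p - 69, gives p* = 23 and q* = 46.
The ceiling of 37 is above the equilibrium price 23, so it is not binding; the market clears at p* = 23, q* = 46.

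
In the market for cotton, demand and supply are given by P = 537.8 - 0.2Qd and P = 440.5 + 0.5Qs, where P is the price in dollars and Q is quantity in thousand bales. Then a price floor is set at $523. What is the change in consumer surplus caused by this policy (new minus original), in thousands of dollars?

-1384.5

Rearranging demand gives Qd = 2689 - 5P; rearranging supply gives Qs = 2P - 881. Setting quantity demanded equal to quantity supplied, 2689 - 5P = 2P - 881, gives P* = 510 and Q* = 139.
Because the floor (523) lies above the market-clearing price, it is binding.
At P = 523: Qd = 2689 - 5·523 = 74 and Qs = 2·523 - 881 = 165.
Consumer surplus without the control is ½ · (537.8 - 510) · 139 = 1932.1.
With the floor, consumers buy 74 units at 523, so CS = ½ · (537.8 - 523) · 74 = 547.6.
Change in consumer surplus = 547.6 - 1932.1 = -1384.5.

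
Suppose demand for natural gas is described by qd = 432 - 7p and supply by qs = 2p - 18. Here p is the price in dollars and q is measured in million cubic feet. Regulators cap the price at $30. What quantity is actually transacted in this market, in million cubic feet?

Equilibrium: 432 - 7p = 2p - 18, so 450 = 9p and p* = 50, q* = 82.
Since 30 < 50, the ceiling is binding.
At p = 30: qd = 432 - 7·30 = 222 and qs = 2·30 - 18 = 42.
The quantity actually transacted is the short side, supply: 42.

42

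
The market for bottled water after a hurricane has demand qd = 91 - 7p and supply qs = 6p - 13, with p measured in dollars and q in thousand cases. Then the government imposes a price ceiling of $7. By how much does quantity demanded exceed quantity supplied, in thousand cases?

13

In a free market, 91 - 7p = 6p - 13 gives the equilibrium p* = 8, q* = 35.
Since 7 < 8, the ceiling is binding.
At p = 7: qd = 91 - 7·7 = 42 and qs = 6·7 - 13 = 29.
Shortage = qd - qs = 42 - 29 = 13.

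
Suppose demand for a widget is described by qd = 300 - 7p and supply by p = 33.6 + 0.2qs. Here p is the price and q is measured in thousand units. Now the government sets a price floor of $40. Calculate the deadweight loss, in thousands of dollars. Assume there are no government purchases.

8.4

Rearranging supply gives qs = 5p - 168. Without the control the market clears where 300 - 7p = 5p - 168, i.e. p* = 39 and q* = 27.
The floor of 40 is above the equilibrium price 39, so it binds.
At p = 40: qd = 300 - 7·40 = 20 and qs = 5·40 - 168 = 32.
Quantity traded falls to 20. At q = 20 the demand price is (300 - 20)/7 = 40 and the supply price is (168 + 20)/5 = 37.6.
Deadweight loss = ½ · (40 - 37.6) · (27 - 20) = ½ · 2.4 · 7 = 8.4.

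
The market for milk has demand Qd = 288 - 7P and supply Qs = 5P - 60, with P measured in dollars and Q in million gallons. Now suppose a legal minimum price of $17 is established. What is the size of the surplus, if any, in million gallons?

0

Setting quantity demanded equal to quantity supplied, 288 - 7P = 5P - 60, gives P* = 29 and Q* = 85.
The floor of 17 is below the equilibrium price 29, so it is not binding; the market clears at P* = 29, Q* = 85.
Since the control does not bind, there is no surplus.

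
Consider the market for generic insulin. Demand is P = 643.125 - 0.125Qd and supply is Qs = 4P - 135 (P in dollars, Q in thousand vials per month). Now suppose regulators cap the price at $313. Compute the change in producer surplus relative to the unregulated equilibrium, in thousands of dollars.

-174117

Rearranging demand gives Qd = 5145 - 8P. In a free market, 5145 - 8P = 4P - 135 gives the equilibrium P* = 440, Q* = 1625.
Because the ceiling (313) lies below the market-clearing price, it is binding.
At P = 313: Qd = 5145 - 8·313 = 2641 and Qs = 4·313 - 135 = 1117.
Producer surplus without the control is ½ · (440 - 33.75) · 1625 = 330078.125.
With the ceiling, producers sell 1117 units at 313, so PS = ½ · (313 - 33.75) · 1117 = 155961.125.
Change in producer surplus = 155961.125 - 330078.125 = -174117.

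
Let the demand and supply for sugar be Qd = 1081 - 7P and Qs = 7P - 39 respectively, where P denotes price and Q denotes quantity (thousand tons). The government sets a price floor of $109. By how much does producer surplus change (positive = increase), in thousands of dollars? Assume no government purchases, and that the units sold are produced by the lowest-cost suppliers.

Without the control the market clears where 1081 - 7P = 7P - 39, i.e. P* = 80 and Q* = 521.
Because the floor (109) lies above the market-clearing price, it is binding.
At P = 109: Qd = 1081 - 7·109 = 318 and Qs = 7·109 - 39 = 724.
Producer surplus without the control is ½ · (80 - 39/7) · 521 = 271441/14.
With the floor, 318 units are sold at 109. The supply price at Q = 318 is 51, so PS = ½ · [(109 - 39/7) + (109 - 51)] · 318 = 179670/7.
Change in producer surplus = 179670/7 - 271441/14 = 6278.5.

6278.5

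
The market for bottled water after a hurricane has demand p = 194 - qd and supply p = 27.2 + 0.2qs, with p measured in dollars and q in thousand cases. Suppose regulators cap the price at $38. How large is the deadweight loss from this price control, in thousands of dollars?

4335

Rearranging demand gives qd = 194 - p; rearranging supply gives qs = 5p - 136. Equilibrium: 194 - p = 5p - 136, so 330 = 6p and p* = 55, q* = 139.
Since 38 < 55, the ceiling is binding.
At p = 38: qd = 194 - 38 = 156 and qs = 5·38 - 136 = 54.
Quantity traded falls to 54. At q = 54 the demand price is 194 - 54 = 140 and the supply price is (136 + 54)/5 = 38.
Deadweight loss = ½ · (140 - 38) · (139 - 54) = ½ · 102 · 85 = 4335.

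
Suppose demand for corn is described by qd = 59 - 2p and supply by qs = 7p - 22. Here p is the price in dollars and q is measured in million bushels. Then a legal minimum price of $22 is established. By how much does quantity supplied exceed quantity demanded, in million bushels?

Equilibrium: 59 - 2p = 7p - 22, so 81 = 9p and p* = 9, q* = 41.
Because the floor (22) lies above the market-clearing price, it is binding.
At p = 22: qd = 59 - 2·22 = 15 and qs = 7·22 - 22 = 132.
Surplus = qs - qd = 132 - 15 = 117.

117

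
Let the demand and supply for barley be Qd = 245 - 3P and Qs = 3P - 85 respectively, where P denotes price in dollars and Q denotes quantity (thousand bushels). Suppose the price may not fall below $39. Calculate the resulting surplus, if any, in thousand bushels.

0

In a free market, 245 - 3P = 3P - 85 gives the equilibrium P* = 55, Q* = 80.
Since 39 is below P* = 55, the floor does not bind and the free-market outcome prevails.
Since the control does not bind, there is no surplus.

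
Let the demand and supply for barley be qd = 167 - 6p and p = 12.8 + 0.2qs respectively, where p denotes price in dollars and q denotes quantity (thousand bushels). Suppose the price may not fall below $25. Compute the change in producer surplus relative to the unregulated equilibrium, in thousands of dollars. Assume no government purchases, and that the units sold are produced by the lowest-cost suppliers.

Rearranging supply gives qs = 5p - 64. Without the control the market clears where 167 - 6p = 5p - 64, i.e. p* = 21 and q* = 41.
Since 25 > 21, the floor is binding.
At p = 25: qd = 167 - 6·25 = 17 and qs = 5·25 - 64 = 61.
Producer surplus without the control is ½ · (21 - 12.8) · 41 = 168.1.
With the floor, 17 units are sold at 25. The supply price at q = 17 is 16.2, so PS = ½ · [(25 - 12.8) + (25 - 16.2)] · 17 = 178.5.
Change in producer surplus = 178.5 - 168.1 = 10.4.

10.4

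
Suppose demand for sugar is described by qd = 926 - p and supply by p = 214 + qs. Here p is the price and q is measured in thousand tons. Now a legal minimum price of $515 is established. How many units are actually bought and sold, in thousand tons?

356

Rearranging supply gives qs = p - 214. In a free market, 926 - p = p - 214 gives the equilibrium p* = 570, q* = 356.
Since 515 is below p* = 570, the floor does not bind and the free-market outcome prevails.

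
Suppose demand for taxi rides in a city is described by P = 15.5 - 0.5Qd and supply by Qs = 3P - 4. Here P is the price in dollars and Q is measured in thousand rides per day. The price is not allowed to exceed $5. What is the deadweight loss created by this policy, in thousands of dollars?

Rearranging demand gives Qd = 31 - 2P. Equilibrium: 31 - 2P = 3P - 4, so 35 = 5P and P* = 7, Q* = 17.
The ceiling of 5 is below the equilibrium price 7, so it binds.
At P = 5: Qd = 31 - 2·5 = 21 and Qs = 3·5 - 4 = 11.
Quantity traded falls to 11. At Q = 11 the demand price is (31 - 11)/2 = 10 and the supply price is (4 + 11)/3 = 5.
Deadweight loss = ½ · (10 - 5) · (17 - 11) = ½ · 5 · 6 = 15.

15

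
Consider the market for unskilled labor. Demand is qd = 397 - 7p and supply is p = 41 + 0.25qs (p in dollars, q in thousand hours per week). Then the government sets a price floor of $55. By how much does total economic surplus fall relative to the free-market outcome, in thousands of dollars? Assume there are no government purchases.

154

Rearranging supply gives qs = 4p - 164. Setting quantity demanded equal to quantity supplied, 397 - 7p = 4p - 164, gives p* = 51 and q* = 40.
The floor of 55 is above the equilibrium price 51, so it binds.
At p = 55: qd = 397 - 7·55 = 12 and qs = 4·55 - 164 = 56.
Quantity traded falls to 12. At q = 12 the demand price is (397 - 12)/7 = 55 and the supply price is (164 + 12)/4 = 44.
Deadweight loss = ½ · (55 - 44) · (40 - 12) = ½ · 11 · 28 = 154.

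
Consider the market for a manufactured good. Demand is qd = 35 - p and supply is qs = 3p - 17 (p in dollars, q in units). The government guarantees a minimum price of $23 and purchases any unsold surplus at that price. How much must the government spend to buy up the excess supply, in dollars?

Equilibrium: 35 - p = 3p - 17, so 52 = 4p and p* = 13, q* = 22.
The floor of 23 is above the equilibrium price 13, so it binds.
At p = 23: qd = 35 - 23 = 12 and qs = 3·23 - 17 = 52.
Surplus = qs - qd = 40.
Government expenditure = surplus × support price = 40 × 23 = 920.

920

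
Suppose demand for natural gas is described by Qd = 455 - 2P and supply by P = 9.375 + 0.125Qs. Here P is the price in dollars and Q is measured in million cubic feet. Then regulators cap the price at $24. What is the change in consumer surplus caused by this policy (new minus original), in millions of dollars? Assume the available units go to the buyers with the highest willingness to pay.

Rearranging supply gives Qs = 8P - 75. Setting quantity demanded equal to quantity supplied, 455 - 2P = 8P - 75, gives P* = 53 and Q* = 349.
Because the ceiling (24) lies below the market-clearing price, it is binding.
At P = 24: Qd = 455 - 2·24 = 407 and Qs = 8·24 - 75 = 117.
Consumer surplus without the control is ½ · (227.5 - 53) · 349 = 30450.25.
With the ceiling, 117 units are sold at 24 (assume they go to the highest-value buyers). The demand price at Q = 117 is 169, so CS = ½ · [(227.5 - 24) + (169 - 24)] · 117 = 20387.25.
Change in consumer surplus = 20387.25 - 30450.25 = -10063.

-10063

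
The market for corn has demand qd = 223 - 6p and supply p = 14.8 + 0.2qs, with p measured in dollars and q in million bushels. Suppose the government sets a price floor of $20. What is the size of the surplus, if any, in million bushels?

Rearranging supply gives qs = 5p - 74. In a free market, 223 - 6p = 5p - 74 gives the equilibrium p* = 27, q* = 61.
The floor of 20 is below the equilibrium price 27, so it is not binding; the market clears at p* = 27, q* = 61.
Since the control does not bind, there is no surplus.

0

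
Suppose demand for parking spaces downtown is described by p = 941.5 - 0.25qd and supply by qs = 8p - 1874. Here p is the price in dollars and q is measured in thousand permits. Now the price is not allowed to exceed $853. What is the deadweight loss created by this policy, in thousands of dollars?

Rearranging demand gives qd = 3766 - 4p. Without the control the market clears where 3766 - 4p = 8p - 1874, i.e. p* = 470 and q* = 1886.
The ceiling of 853 is above the equilibrium price 470, so it is not binding; the market clears at p* = 470, q* = 1886.
Since the control does not bind, no trades are prevented and deadweight loss is zero.

0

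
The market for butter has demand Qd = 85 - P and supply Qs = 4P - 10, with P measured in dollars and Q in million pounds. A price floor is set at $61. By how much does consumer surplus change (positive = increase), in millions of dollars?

Without the control the market clears where 85 - P = 4P - 10, i.e. P* = 19 and Q* = 66.
The floor of 61 is above the equilibrium price 19, so it binds.
At P = 61: Qd = 85 - 61 = 24 and Qs = 4·61 - 10 = 234.
Consumer surplus without the control is ½ · (85 - 19) · 66 = 2178.
With the floor, consumers buy 24 units at 61, so CS = ½ · (85 - 61) · 24 = 288.
Change in consumer surplus = 288 - 2178 = -1890.

-1890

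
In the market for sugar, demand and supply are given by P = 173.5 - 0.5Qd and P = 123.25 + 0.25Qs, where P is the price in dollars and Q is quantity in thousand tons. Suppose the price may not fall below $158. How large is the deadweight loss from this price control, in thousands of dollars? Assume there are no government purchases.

486

Rearranging demand gives Qd = 347 - 2P; rearranging supply gives Qs = 4P - 493. Equilibrium: 347 - 2P = 4P - 493, so 840 = 6P and P* = 140, Q* = 67.
Because the floor (158) lies above the market-clearing price, it is binding.
At P = 158: Qd = 347 - 2·158 = 31 and Qs = 4·158 - 493 = 139.
Quantity traded falls to 31. At Q = 31 the demand price is (347 - 31)/2 = 158 and the supply price is (493 + 31)/4 = 131.
Deadweight loss = ½ · (158 - 131) · (67 - 31) = ½ · 27 · 36 = 486.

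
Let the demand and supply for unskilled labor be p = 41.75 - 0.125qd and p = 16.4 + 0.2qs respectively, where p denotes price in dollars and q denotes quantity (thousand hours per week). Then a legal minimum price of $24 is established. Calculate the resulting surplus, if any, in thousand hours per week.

0

Rearranging demand gives qd = 334 - 8p; rearranging supply gives qs = 5p - 82. Without the control the market clears where 334 - 8p = 5p - 82, i.e. p* = 32 and q* = 78.
Since 24 is below p* = 32, the floor does not bind and the free-market outcome prevails.
Since the control does not bind, there is no surplus.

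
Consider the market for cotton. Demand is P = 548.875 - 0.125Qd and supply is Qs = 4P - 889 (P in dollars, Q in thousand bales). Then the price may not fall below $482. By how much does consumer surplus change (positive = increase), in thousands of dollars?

Rearranging demand gives Qd = 4391 - 8P. Setting quantity demanded equal to quantity supplied, 4391 - 8P = 4P - 889, gives P* = 440 and Q* = 871.
Since 482 > 440, the floor is binding.
At P = 482: Qd = 4391 - 8·482 = 535 and Qs = 4·482 - 889 = 1039.
Consumer surplus without the control is ½ · (548.875 - 440) · 871 = 47415.0625.
With the floor, consumers buy 535 units at 482, so CS = ½ · (548.875 - 482) · 535 = 17889.0625.
Change in consumer surplus = 17889.0625 - 47415.0625 = -29526.

-29526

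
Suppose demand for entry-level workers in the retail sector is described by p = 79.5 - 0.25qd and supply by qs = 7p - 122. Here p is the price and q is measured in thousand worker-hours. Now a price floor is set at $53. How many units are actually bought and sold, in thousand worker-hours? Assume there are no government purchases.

Rearranging demand gives qd = 318 - 4p. Setting quantity demanded equal to quantity supplied, 318 - 4p = 7p - 122, gives p* = 40 and q* = 158.
Because the floor (53) lies above the market-clearing price, it is binding.
At p = 53: qd = 318 - 4·53 = 106 and qs = 7·53 - 122 = 249.
The quantity actually transacted is the short side, demand: 106.

106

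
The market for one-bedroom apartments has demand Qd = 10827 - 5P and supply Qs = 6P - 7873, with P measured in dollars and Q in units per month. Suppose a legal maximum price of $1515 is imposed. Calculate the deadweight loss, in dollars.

Equilibrium: 10827 - 5P = 6P - 7873, so 18700 = 11P and P* = 1700, Q* = 2327.
Because the ceiling (1515) lies below the market-clearing price, it is binding.
At P = 1515: Qd = 10827 - 5·1515 = 3252 and Qs = 6·1515 - 7873 = 1217.
Quantity traded falls to 1217. At Q = 1217 the demand price is (10827 - 1217)/5 = 1922 and the supply price is (7873 + 1217)/6 = 1515.
Deadweight loss = ½ · (1922 - 1515) · (2327 - 1217) = ½ · 407 · 1110 = 225885.

225885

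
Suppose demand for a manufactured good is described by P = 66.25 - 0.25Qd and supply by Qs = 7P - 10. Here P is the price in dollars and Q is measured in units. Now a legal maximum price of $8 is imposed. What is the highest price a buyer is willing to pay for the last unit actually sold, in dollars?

54.75

Rearranging demand gives Qd = 265 - 4P. Setting quantity demanded equal to quantity supplied, 265 - 4P = 7P - 10, gives P* = 25 and Q* = 165.
Because the ceiling (8) lies below the market-clearing price, it is binding.
At P = 8: Qd = 265 - 4·8 = 233 and Qs = 7·8 - 10 = 46.
Only 46 units reach the market. On the demand curve, the marginal buyer's willingness to pay at Q = 46 is (265 - 46)/4 = 54.75.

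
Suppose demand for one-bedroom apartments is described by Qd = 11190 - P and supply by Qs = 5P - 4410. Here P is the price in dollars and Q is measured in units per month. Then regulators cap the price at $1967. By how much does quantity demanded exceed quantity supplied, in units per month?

3798

In a free market, 11190 - P = 5P - 4410 gives the equilibrium P* = 2600, Q* = 8590.
The ceiling of 1967 is below the equilibrium price 2600, so it binds.
At P = 1967: Qd = 11190 - 1967 = 9223 and Qs = 5·1967 - 4410 = 5425.
Shortage = Qd - Qs = 9223 - 5425 = 3798.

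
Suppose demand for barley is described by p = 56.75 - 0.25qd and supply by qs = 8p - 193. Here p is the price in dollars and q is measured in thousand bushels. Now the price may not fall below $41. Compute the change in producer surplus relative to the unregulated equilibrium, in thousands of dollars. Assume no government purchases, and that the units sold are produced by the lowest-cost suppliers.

342

Rearranging demand gives qd = 227 - 4p. Without the control the market clears where 227 - 4p = 8p - 193, i.e. p* = 35 and q* = 87.
Since 41 > 35, the floor is binding.
At p = 41: qd = 227 - 4·41 = 63 and qs = 8·41 - 193 = 135.
Producer surplus without the control is ½ · (35 - 24.125) · 87 = 473.0625.
With the floor, 63 units are sold at 41. The supply price at q = 63 is 32, so PS = ½ · [(41 - 24.125) + (41 - 32)] · 63 = 815.0625.
Change in producer surplus = 815.0625 - 473.0625 = 342.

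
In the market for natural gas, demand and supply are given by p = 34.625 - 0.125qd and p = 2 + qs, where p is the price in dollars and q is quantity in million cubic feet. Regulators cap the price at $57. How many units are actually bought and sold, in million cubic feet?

Rearranging demand gives qd = 277 - 8p; rearranging supply gives qs = p - 2. Without the control the market clears where 277 - 8p = p - 2, i.e. p* = 31 and q* = 29.
The ceiling of 57 is above the equilibrium price 31, so it is not binding; the market clears at p* = 31, q* = 29.

29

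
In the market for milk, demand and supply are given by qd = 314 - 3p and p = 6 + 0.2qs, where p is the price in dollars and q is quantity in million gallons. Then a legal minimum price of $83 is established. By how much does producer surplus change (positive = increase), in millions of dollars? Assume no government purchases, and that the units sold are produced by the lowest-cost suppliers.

Rearranging supply gives qs = 5p - 30. Without the control the market clears where 314 - 3p = 5p - 30, i.e. p* = 43 and q* = 185.
Because the floor (83) lies above the market-clearing price, it is binding.
At p = 83: qd = 314 - 3·83 = 65 and qs = 5·83 - 30 = 385.
Producer surplus without the control is ½ · (43 - 6) · 185 = 3422.5.
With the floor, 65 units are sold at 83. The supply price at q = 65 is 19, so PS = ½ · [(83 - 6) + (83 - 19)] · 65 = 4582.5.
Change in producer surplus = 4582.5 - 3422.5 = 1160.

1160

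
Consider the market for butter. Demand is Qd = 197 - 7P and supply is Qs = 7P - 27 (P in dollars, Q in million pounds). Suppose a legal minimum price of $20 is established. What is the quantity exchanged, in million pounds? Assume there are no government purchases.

Without the control the market clears where 197 - 7P = 7P - 27, i.e. P* = 16 and Q* = 85.
The floor of 20 is above the equilibrium price 16, so it binds.
At P = 20: Qd = 197 - 7·20 = 57 and Qs = 7·20 - 27 = 113.
The quantity actually transacted is the short side, demand: 57.

57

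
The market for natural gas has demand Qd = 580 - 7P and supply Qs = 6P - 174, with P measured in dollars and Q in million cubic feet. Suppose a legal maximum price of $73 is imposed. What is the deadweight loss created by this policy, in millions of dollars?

0

In a free market, 580 - 7P = 6P - 174 gives the equilibrium P* = 58, Q* = 174.
The ceiling of 73 is above the equilibrium price 58, so it is not binding; the market clears at P* = 58, Q* = 174.
Since the control does not bind, no trades are prevented and deadweight loss is zero.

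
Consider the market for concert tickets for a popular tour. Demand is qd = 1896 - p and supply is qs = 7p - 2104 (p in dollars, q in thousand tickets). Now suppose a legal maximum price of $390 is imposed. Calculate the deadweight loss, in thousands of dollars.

In a free market, 1896 - p = 7p - 2104 gives the equilibrium p* = 500, q* = 1396.
Since 390 < 500, the ceiling is binding.
At p = 390: qd = 1896 - 390 = 1506 and qs = 7·390 - 2104 = 626.
Quantity traded falls to 626. At q = 626 the demand price is 1896 - 626 = 1270 and the supply price is (2104 + 626)/7 = 390.
Deadweight loss = ½ · (1270 - 390) · (1396 - 626) = ½ · 880 · 770 = 338800.

338800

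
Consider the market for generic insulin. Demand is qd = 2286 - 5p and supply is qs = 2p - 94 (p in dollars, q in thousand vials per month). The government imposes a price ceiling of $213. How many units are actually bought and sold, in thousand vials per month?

Equilibrium: 2286 - 5p = 2p - 94, so 2380 = 7p and p* = 340, q* = 586.
The ceiling of 213 is below the equilibrium price 340, so it binds.
At p = 213: qd = 2286 - 5·213 = 1221 and qs = 2·213 - 94 = 332.
The quantity actually transacted is the short side, supply: 332.

332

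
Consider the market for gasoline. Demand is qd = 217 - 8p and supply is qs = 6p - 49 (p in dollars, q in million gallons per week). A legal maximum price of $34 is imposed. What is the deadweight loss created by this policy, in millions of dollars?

Without the control the market clears where 217 - 8p = 6p - 49, i.e. p* = 19 and q* = 65.
Since 34 is above p* = 19, the ceiling does not bind and the free-market outcome prevails.
Since the control does not bind, no trades are prevented and deadweight loss is zero.

0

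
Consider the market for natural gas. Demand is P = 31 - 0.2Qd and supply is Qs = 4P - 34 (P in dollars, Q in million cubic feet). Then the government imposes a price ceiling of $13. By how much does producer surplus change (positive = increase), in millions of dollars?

Rearranging demand gives Qd = 155 - 5P. Equilibrium: 155 - 5P = 4P - 34, so 189 = 9P and P* = 21, Q* = 50.
Since 13 < 21, the ceiling is binding.
At P = 13: Qd = 155 - 5·13 = 90 and Qs = 4·13 - 34 = 18.
Producer surplus without the control is ½ · (21 - 8.5) · 50 = 312.5.
With the ceiling, producers sell 18 units at 13, so PS = ½ · (13 - 8.5) · 18 = 40.5.
Change in producer surplus = 40.5 - 312.5 = -272.

-272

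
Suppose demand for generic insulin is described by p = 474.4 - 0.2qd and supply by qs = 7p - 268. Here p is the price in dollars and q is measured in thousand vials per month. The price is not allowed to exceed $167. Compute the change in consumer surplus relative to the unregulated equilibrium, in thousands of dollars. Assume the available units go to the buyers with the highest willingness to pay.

Rearranging demand gives qd = 2372 - 5p. Setting quantity demanded equal to quantity supplied, 2372 - 5p = 7p - 268, gives p* = 220 and q* = 1272.
The ceiling of 167 is below the equilibrium price 220, so it binds.
At p = 167: qd = 2372 - 5·167 = 1537 and qs = 7·167 - 268 = 901.
Consumer surplus without the control is ½ · (474.4 - 220) · 1272 = 161798.4.
With the ceiling, 901 units are sold at 167 (assume they go to the highest-value buyers). The demand price at q = 901 is 294.2, so CS = ½ · [(474.4 - 167) + (294.2 - 167)] · 901 = 195787.3.
Change in consumer surplus = 195787.3 - 161798.4 = 33988.9.

33988.9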